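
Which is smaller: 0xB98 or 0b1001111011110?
Convert 0xB98 (hexadecimal) → 11×256 + 9×16 + 8 = 2968 (decimal)
Convert 0b1001111011110 (binary) → 4096 + 512 + 256 + 128 + 64 + 16 + 8 + 4 + 2 = 5086 (decimal)
Compare 2968 vs 5086: smaller = 2968
2968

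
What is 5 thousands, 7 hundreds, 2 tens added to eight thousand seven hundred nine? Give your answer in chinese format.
Convert 5 thousands, 7 hundreds, 2 tens (place-value notation) → 5×1000 + 7×100 + 2×10 = 5720 (decimal)
Convert eight thousand seven hundred nine (English words) → 8×1000 + 7×100 + 9 = 8709 (decimal)
Compute 5720 + 8709 = 14429
Convert 14429 (decimal) → 14429 = 1×10000 + 4×1000 + 4×100 + 2×10 + 9 → 一万四千四百二十九 (Chinese numeral)
一万四千四百二十九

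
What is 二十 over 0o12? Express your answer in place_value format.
Convert 二十 (Chinese numeral) → 2×10 = 20 (decimal)
Convert 0o12 (octal) → 1×8 + 2 = 10 (decimal)
Compute 20 ÷ 10 = 2
Convert 2 (decimal) → 2 ones (place-value notation)
2 ones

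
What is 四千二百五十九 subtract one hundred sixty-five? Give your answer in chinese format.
Convert 四千二百五十九 (Chinese numeral) → 4×1000 + 2×100 + 5×10 + 9 = 4259 (decimal)
Convert one hundred sixty-five (English words) → 1×100 + 65 = 165 (decimal)
Compute 4259 - 165 = 4094
Convert 4094 (decimal) → 4094 = 4×1000 + 9×10 + 4 → 四千零九十四 (Chinese numeral)
四千零九十四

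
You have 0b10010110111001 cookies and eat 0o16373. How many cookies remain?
Convert 0b10010110111001 (binary) → 8192 + 1024 + 256 + 128 + 32 + 16 + 8 + 1 = 9657 (decimal)
Convert 0o16373 (octal) → 1×4096 + 6×512 + 3×64 + 7×8 + 3 = 7419 (decimal)
Compute 9657 - 7419 = 2238
2238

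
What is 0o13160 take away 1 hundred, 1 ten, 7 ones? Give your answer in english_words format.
Convert 0o13160 (octal) → 1×4096 + 3×512 + 1×64 + 6×8 = 5744 (decimal)
Convert 1 hundred, 1 ten, 7 ones (place-value notation) → 1×100 + 1×10 + 7 = 117 (decimal)
Compute 5744 - 117 = 5627
Convert 5627 (decimal) → 5627 = 5×1000 + 6×100 + 27 → five thousand six hundred twenty-seven (English words)
five thousand six hundred twenty-seven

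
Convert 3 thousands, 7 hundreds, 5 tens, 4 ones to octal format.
Convert 3 thousands, 7 hundreds, 5 tens, 4 ones (place-value notation) → 3×1000 + 7×100 + 5×10 + 4 = 3754 (decimal)
Convert 3754 (decimal) → 3754 = 7×512 + 2×64 + 5×8 + 2 → 0o7252 (octal)
0o7252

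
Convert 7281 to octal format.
Convert 7281 (decimal) → 7281 = 1×4096 + 6×512 + 1×64 + 6×8 + 1 → 0o16161 (octal)
0o16161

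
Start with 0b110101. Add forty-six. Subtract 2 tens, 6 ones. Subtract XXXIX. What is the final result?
Convert 0b110101 (binary) → 32 + 16 + 4 + 1 = 53 (decimal)
Start: 53
Convert forty-six (English words) → 46 (decimal)
53 + 46 = 99
Convert 2 tens, 6 ones (place-value notation) → 2×10 + 6 = 26 (decimal)
99 - 26 = 73
Convert XXXIX (Roman numeral) → 10 + 10 + 10 + 9 = 39 (decimal)
73 - 39 = 34
34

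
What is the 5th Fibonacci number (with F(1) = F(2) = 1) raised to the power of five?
Convert the 5th Fibonacci number (with F(1) = F(2) = 1) (Fibonacci index) → 1, 1, 2, 3, 5 → 5 (decimal)
Convert five (English words) → 5 (decimal)
Compute 5 ^ 5 = 3125
3125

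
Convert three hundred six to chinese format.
Convert three hundred six (English words) → 3×100 + 6 = 306 (decimal)
Convert 306 (decimal) → 306 = 3×100 + 6 → 三百零六 (Chinese numeral)
三百零六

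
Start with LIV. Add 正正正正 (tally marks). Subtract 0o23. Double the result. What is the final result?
Convert LIV (Roman numeral) → 50 + 4 = 54 (decimal)
Start: 54
Convert 正正正正 (tally marks) → 5 + 5 + 5 + 5 = 20 (decimal)
54 + 20 = 74
Convert 0o23 (octal) → 2×8 + 3 = 19 (decimal)
74 - 19 = 55
55 × 2 = 110
110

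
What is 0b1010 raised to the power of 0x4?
Convert 0b1010 (binary) → 8 + 2 = 10 (decimal)
Convert 0x4 (hexadecimal) → 4 (decimal)
Compute 10 ^ 4 = 10000
10000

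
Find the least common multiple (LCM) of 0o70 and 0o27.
Convert 0o70 (octal) → 7×8 = 56 (decimal)
Convert 0o27 (octal) → 2×8 + 7 = 23 (decimal)
Compute lcm(56, 23) = 1288
1288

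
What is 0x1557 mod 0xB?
Convert 0x1557 (hexadecimal) → 1×4096 + 5×256 + 5×16 + 7 = 5463 (decimal)
Convert 0xB (hexadecimal) → 11 (decimal)
Compute 5463 mod 11 = 7
7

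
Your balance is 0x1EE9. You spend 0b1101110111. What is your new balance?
Convert 0x1EE9 (hexadecimal) → 1×4096 + 14×256 + 14×16 + 9 = 7913 (decimal)
Convert 0b1101110111 (binary) → 512 + 256 + 64 + 32 + 16 + 4 + 2 + 1 = 887 (decimal)
Compute 7913 - 887 = 7026
7026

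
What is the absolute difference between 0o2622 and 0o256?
Convert 0o2622 (octal) → 2×512 + 6×64 + 2×8 + 2 = 1426 (decimal)
Convert 0o256 (octal) → 2×64 + 5×8 + 6 = 174 (decimal)
Compute |1426 - 174| = 1252
1252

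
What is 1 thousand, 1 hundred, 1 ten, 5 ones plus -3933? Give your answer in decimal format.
Convert 1 thousand, 1 hundred, 1 ten, 5 ones (place-value notation) → 1×1000 + 1×100 + 1×10 + 5 = 1115 (decimal)
Compute 1115 + -3933 = -2818
-2818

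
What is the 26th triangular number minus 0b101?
The 26th triangular number = 26×27/2 = 351
Convert 0b101 (binary) → 4 + 1 = 5 (decimal)
Compute 351 - 5 = 346
346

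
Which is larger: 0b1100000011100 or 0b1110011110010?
Convert 0b1100000011100 (binary) → 4096 + 2048 + 16 + 8 + 4 = 6172 (decimal)
Convert 0b1110011110010 (binary) → 4096 + 2048 + 1024 + 128 + 64 + 32 + 16 + 2 = 7410 (decimal)
Compare 6172 vs 7410: larger = 7410
7410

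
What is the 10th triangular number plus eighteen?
The 10th triangular number = 10×11/2 = 55
Convert eighteen (English words) → 18 (decimal)
Compute 55 + 18 = 73
73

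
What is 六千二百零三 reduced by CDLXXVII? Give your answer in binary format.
Convert 六千二百零三 (Chinese numeral) → 6×1000 + 2×100 + 3 = 6203 (decimal)
Convert CDLXXVII (Roman numeral) → 400 + 50 + 10 + 10 + 5 + 1 + 1 = 477 (decimal)
Compute 6203 - 477 = 5726
Convert 5726 (decimal) → 5726 = 4096 + 1024 + 512 + 64 + 16 + 8 + 4 + 2 → 0b1011001011110 (binary)
0b1011001011110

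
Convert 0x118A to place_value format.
Convert 0x118A (hexadecimal) → 1×4096 + 1×256 + 8×16 + 10 = 4490 (decimal)
Convert 4490 (decimal) → 4490 = 4×1000 + 4×100 + 9×10 → 4 thousands, 4 hundreds, 9 tens (place-value notation)
4 thousands, 4 hundreds, 9 tens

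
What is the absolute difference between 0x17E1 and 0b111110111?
Convert 0x17E1 (hexadecimal) → 1×4096 + 7×256 + 14×16 + 1 = 6113 (decimal)
Convert 0b111110111 (binary) → 256 + 128 + 64 + 32 + 16 + 4 + 2 + 1 = 503 (decimal)
Compute |6113 - 503| = 5610
5610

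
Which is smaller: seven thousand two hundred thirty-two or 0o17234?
Convert seven thousand two hundred thirty-two (English words) → 7×1000 + 2×100 + 32 = 7232 (decimal)
Convert 0o17234 (octal) → 1×4096 + 7×512 + 2×64 + 3×8 + 4 = 7836 (decimal)
Compare 7232 vs 7836: smaller = 7232
7232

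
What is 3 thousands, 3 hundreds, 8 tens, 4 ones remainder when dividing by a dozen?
Convert 3 thousands, 3 hundreds, 8 tens, 4 ones (place-value notation) → 3×1000 + 3×100 + 8×10 + 4 = 3384 (decimal)
Convert a dozen (colloquial) → 12 (decimal)
Compute 3384 mod 12 = 0
0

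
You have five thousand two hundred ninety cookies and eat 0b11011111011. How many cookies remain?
Convert five thousand two hundred ninety (English words) → 5×1000 + 2×100 + 90 = 5290 (decimal)
Convert 0b11011111011 (binary) → 1024 + 512 + 128 + 64 + 32 + 16 + 8 + 2 + 1 = 1787 (decimal)
Compute 5290 - 1787 = 3503
3503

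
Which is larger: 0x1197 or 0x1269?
Convert 0x1197 (hexadecimal) → 1×4096 + 1×256 + 9×16 + 7 = 4503 (decimal)
Convert 0x1269 (hexadecimal) → 1×4096 + 2×256 + 6×16 + 9 = 4713 (decimal)
Compare 4503 vs 4713: larger = 4713
4713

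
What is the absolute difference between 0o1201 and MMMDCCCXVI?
Convert 0o1201 (octal) → 1×512 + 2×64 + 1 = 641 (decimal)
Convert MMMDCCCXVI (Roman numeral) → 1000 + 1000 + 1000 + 500 + 100 + 100 + 100 + 10 + 5 + 1 = 3816 (decimal)
Compute |641 - 3816| = 3175
3175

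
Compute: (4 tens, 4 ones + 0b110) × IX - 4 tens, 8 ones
Convert 4 tens, 4 ones (place-value notation) → 4×10 + 4 = 44 (decimal)
Convert 0b110 (binary) → 4 + 2 = 6 (decimal)
Convert IX (Roman numeral) → 9 (decimal)
Convert 4 tens, 8 ones (place-value notation) → 4×10 + 8 = 48 (decimal)
Expression in decimal: (44 + 6) × 9 - 48
Parentheses first: 44 + 6 = 50
Multiply: 50 × 9 = 450
Subtract: 450 - 48 = 402
402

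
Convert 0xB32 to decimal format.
Convert 0xB32 (hexadecimal) → 11×256 + 3×16 + 2 = 2866 (decimal)
2866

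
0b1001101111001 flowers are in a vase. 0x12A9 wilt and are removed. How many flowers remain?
Convert 0b1001101111001 (binary) → 4096 + 512 + 256 + 64 + 32 + 16 + 8 + 1 = 4985 (decimal)
Convert 0x12A9 (hexadecimal) → 1×4096 + 2×256 + 10×16 + 9 = 4777 (decimal)
Compute 4985 - 4777 = 208
208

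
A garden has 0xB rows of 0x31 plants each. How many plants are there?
Convert 0x31 (hexadecimal) → 3×16 + 1 = 49 (decimal)
Convert 0xB (hexadecimal) → 11 (decimal)
Compute 49 × 11 = 539
539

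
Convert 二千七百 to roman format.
Convert 二千七百 (Chinese numeral) → 2×1000 + 7×100 = 2700 (decimal)
Convert 2700 (decimal) → 2700 = 1000 + 1000 + 500 + 100 + 100 → MMDCC (Roman numeral)
MMDCC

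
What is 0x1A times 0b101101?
Convert 0x1A (hexadecimal) → 1×16 + 10 = 26 (decimal)
Convert 0b101101 (binary) → 32 + 8 + 4 + 1 = 45 (decimal)
Compute 26 × 45 = 1170
1170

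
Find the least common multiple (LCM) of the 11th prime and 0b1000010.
Convert the 11th prime (prime index) → 31 (decimal)
Convert 0b1000010 (binary) → 64 + 2 = 66 (decimal)
Compute lcm(31, 66) = 2046
2046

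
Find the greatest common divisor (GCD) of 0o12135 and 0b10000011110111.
Convert 0o12135 (octal) → 1×4096 + 2×512 + 1×64 + 3×8 + 5 = 5213 (decimal)
Convert 0b10000011110111 (binary) → 8192 + 128 + 64 + 32 + 16 + 4 + 2 + 1 = 8439 (decimal)
Compute gcd(5213, 8439) = 1
1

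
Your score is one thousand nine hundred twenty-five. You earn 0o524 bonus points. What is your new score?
Convert one thousand nine hundred twenty-five (English words) → 1×1000 + 9×100 + 25 = 1925 (decimal)
Convert 0o524 (octal) → 5×64 + 2×8 + 4 = 340 (decimal)
Compute 1925 + 340 = 2265
2265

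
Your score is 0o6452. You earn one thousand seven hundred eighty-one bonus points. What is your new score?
Convert 0o6452 (octal) → 6×512 + 4×64 + 5×8 + 2 = 3370 (decimal)
Convert one thousand seven hundred eighty-one (English words) → 1×1000 + 7×100 + 81 = 1781 (decimal)
Compute 3370 + 1781 = 5151
5151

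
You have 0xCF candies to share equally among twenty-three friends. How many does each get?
Convert 0xCF (hexadecimal) → 12×16 + 15 = 207 (decimal)
Convert twenty-three (English words) → 23 (decimal)
Compute 207 ÷ 23 = 9
9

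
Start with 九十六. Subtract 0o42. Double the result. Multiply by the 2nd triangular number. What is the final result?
Convert 九十六 (Chinese numeral) → 9×10 + 6 = 96 (decimal)
Start: 96
Convert 0o42 (octal) → 4×8 + 2 = 34 (decimal)
96 - 34 = 62
62 × 2 = 124
Convert the 2nd triangular number (triangular index) → 2×3/2 = 3 (decimal)
124 × 3 = 372
372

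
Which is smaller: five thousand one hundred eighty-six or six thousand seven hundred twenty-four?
Convert five thousand one hundred eighty-six (English words) → 5×1000 + 1×100 + 86 = 5186 (decimal)
Convert six thousand seven hundred twenty-four (English words) → 6×1000 + 7×100 + 24 = 6724 (decimal)
Compare 5186 vs 6724: smaller = 5186
5186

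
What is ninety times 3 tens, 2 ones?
Convert ninety (English words) → 90 (decimal)
Convert 3 tens, 2 ones (place-value notation) → 3×10 + 2 = 32 (decimal)
Compute 90 × 32 = 2880
2880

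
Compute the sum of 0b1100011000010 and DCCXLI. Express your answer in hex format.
Convert 0b1100011000010 (binary) → 4096 + 2048 + 128 + 64 + 2 = 6338 (decimal)
Convert DCCXLI (Roman numeral) → 500 + 100 + 100 + 40 + 1 = 741 (decimal)
Compute 6338 + 741 = 7079
Convert 7079 (decimal) → 7079 = 1×4096 + 11×256 + 10×16 + 7 → 0x1BA7 (hexadecimal)
0x1BA7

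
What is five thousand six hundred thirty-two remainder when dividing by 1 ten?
Convert five thousand six hundred thirty-two (English words) → 5×1000 + 6×100 + 32 = 5632 (decimal)
Convert 1 ten (place-value notation) → 1×10 = 10 (decimal)
Compute 5632 mod 10 = 2
2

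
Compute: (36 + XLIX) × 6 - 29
Convert XLIX (Roman numeral) → 40 + 9 = 49 (decimal)
Expression in decimal: (36 + 49) × 6 - 29
Parentheses first: 36 + 49 = 85
Multiply: 85 × 6 = 510
Subtract: 510 - 29 = 481
481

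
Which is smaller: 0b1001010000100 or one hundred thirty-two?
Convert 0b1001010000100 (binary) → 4096 + 512 + 128 + 4 = 4740 (decimal)
Convert one hundred thirty-two (English words) → 1×100 + 32 = 132 (decimal)
Compare 4740 vs 132: smaller = 132
132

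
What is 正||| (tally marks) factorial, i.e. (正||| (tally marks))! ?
Convert 正||| (tally marks) → 5 + 3 = 8 (decimal)
Compute 8! = 40320
40320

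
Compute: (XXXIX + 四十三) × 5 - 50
Convert XXXIX (Roman numeral) → 10 + 10 + 10 + 9 = 39 (decimal)
Convert 四十三 (Chinese numeral) → 4×10 + 3 = 43 (decimal)
Expression in decimal: (39 + 43) × 5 - 50
Parentheses first: 39 + 43 = 82
Multiply: 82 × 5 = 410
Subtract: 410 - 50 = 360
360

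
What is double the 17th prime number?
The 17th prime number = 59
Compute 59 × 2 = 118
118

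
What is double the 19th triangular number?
The 19th triangular number = 19×20/2 = 190
Compute 190 × 2 = 380
380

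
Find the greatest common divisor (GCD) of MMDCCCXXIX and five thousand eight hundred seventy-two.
Convert MMDCCCXXIX (Roman numeral) → 1000 + 1000 + 500 + 100 + 100 + 100 + 10 + 10 + 9 = 2829 (decimal)
Convert five thousand eight hundred seventy-two (English words) → 5×1000 + 8×100 + 72 = 5872 (decimal)
Compute gcd(2829, 5872) = 1
1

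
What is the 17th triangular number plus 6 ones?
The 17th triangular number = 17×18/2 = 153
Convert 6 ones (place-value notation) → 6 (decimal)
Compute 153 + 6 = 159
159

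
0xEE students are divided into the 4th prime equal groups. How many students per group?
Convert 0xEE (hexadecimal) → 14×16 + 14 = 238 (decimal)
Convert the 4th prime (prime index) → 7 (decimal)
Compute 238 ÷ 7 = 34
34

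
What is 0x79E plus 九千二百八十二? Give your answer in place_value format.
Convert 0x79E (hexadecimal) → 7×256 + 9×16 + 14 = 1950 (decimal)
Convert 九千二百八十二 (Chinese numeral) → 9×1000 + 2×100 + 8×10 + 2 = 9282 (decimal)
Compute 1950 + 9282 = 11232
Convert 11232 (decimal) → 11232 = 11×1000 + 2×100 + 3×10 + 2 → 11 thousands, 2 hundreds, 3 tens, 2 ones (place-value notation)
11 thousands, 2 hundreds, 3 tens, 2 ones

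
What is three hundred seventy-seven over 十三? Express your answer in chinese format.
Convert three hundred seventy-seven (English words) → 3×100 + 77 = 377 (decimal)
Convert 十三 (Chinese numeral) → 1×10 + 3 = 13 (decimal)
Compute 377 ÷ 13 = 29
Convert 29 (decimal) → 29 = 2×10 + 9 → 二十九 (Chinese numeral)
二十九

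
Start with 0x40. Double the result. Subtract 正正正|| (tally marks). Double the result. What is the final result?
Convert 0x40 (hexadecimal) → 4×16 = 64 (decimal)
Start: 64
64 × 2 = 128
Convert 正正正|| (tally marks) → 5 + 5 + 5 + 2 = 17 (decimal)
128 - 17 = 111
111 × 2 = 222
222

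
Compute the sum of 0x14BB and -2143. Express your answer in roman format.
Convert 0x14BB (hexadecimal) → 1×4096 + 4×256 + 11×16 + 11 = 5307 (decimal)
Compute 5307 + -2143 = 3164
Convert 3164 (decimal) → 3164 = 1000 + 1000 + 1000 + 100 + 50 + 10 + 4 → MMMCLXIV (Roman numeral)
MMMCLXIV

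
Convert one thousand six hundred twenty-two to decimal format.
Convert one thousand six hundred twenty-two (English words) → 1×1000 + 6×100 + 22 = 1622 (decimal)
1622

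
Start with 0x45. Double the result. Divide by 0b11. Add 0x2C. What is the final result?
Convert 0x45 (hexadecimal) → 4×16 + 5 = 69 (decimal)
Start: 69
69 × 2 = 138
Convert 0b11 (binary) → 2 + 1 = 3 (decimal)
138 ÷ 3 = 46
Convert 0x2C (hexadecimal) → 2×16 + 12 = 44 (decimal)
46 + 44 = 90
90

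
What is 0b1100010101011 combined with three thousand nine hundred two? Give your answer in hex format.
Convert 0b1100010101011 (binary) → 4096 + 2048 + 128 + 32 + 8 + 2 + 1 = 6315 (decimal)
Convert three thousand nine hundred two (English words) → 3×1000 + 9×100 + 2 = 3902 (decimal)
Compute 6315 + 3902 = 10217
Convert 10217 (decimal) → 10217 = 2×4096 + 7×256 + 14×16 + 9 → 0x27E9 (hexadecimal)
0x27E9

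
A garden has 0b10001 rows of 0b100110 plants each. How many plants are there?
Convert 0b100110 (binary) → 32 + 4 + 2 = 38 (decimal)
Convert 0b10001 (binary) → 16 + 1 = 17 (decimal)
Compute 38 × 17 = 646
646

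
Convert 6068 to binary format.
Convert 6068 (decimal) → 6068 = 4096 + 1024 + 512 + 256 + 128 + 32 + 16 + 4 → 0b1011110110100 (binary)
0b1011110110100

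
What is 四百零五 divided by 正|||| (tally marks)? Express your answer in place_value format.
Convert 四百零五 (Chinese numeral) → 4×100 + 5 = 405 (decimal)
Convert 正|||| (tally marks) → 5 + 4 = 9 (decimal)
Compute 405 ÷ 9 = 45
Convert 45 (decimal) → 45 = 4×10 + 5 → 4 tens, 5 ones (place-value notation)
4 tens, 5 ones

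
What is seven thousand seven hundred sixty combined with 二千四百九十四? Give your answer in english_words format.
Convert seven thousand seven hundred sixty (English words) → 7×1000 + 7×100 + 60 = 7760 (decimal)
Convert 二千四百九十四 (Chinese numeral) → 2×1000 + 4×100 + 9×10 + 4 = 2494 (decimal)
Compute 7760 + 2494 = 10254
Convert 10254 (decimal) → 10254 = 10×1000 + 2×100 + 54 → ten thousand two hundred fifty-four (English words)
ten thousand two hundred fifty-four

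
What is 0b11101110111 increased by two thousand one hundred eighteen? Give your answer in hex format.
Convert 0b11101110111 (binary) → 1024 + 512 + 256 + 64 + 32 + 16 + 4 + 2 + 1 = 1911 (decimal)
Convert two thousand one hundred eighteen (English words) → 2×1000 + 1×100 + 18 = 2118 (decimal)
Compute 1911 + 2118 = 4029
Convert 4029 (decimal) → 4029 = 15×256 + 11×16 + 13 → 0xFBD (hexadecimal)
0xFBD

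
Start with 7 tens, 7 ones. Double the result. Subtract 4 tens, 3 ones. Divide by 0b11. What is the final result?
Convert 7 tens, 7 ones (place-value notation) → 7×10 + 7 = 77 (decimal)
Start: 77
77 × 2 = 154
Convert 4 tens, 3 ones (place-value notation) → 4×10 + 3 = 43 (decimal)
154 - 43 = 111
Convert 0b11 (binary) → 2 + 1 = 3 (decimal)
111 ÷ 3 = 37
37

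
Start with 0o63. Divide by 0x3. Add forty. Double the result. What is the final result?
Convert 0o63 (octal) → 6×8 + 3 = 51 (decimal)
Start: 51
Convert 0x3 (hexadecimal) → 3 (decimal)
51 ÷ 3 = 17
Convert forty (English words) → 40 (decimal)
17 + 40 = 57
57 × 2 = 114
114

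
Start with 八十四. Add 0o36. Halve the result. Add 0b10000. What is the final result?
Convert 八十四 (Chinese numeral) → 8×10 + 4 = 84 (decimal)
Start: 84
Convert 0o36 (octal) → 3×8 + 6 = 30 (decimal)
84 + 30 = 114
114 ÷ 2 = 57
Convert 0b10000 (binary) → 16 (decimal)
57 + 16 = 73
73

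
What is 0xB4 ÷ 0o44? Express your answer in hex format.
Convert 0xB4 (hexadecimal) → 11×16 + 4 = 180 (decimal)
Convert 0o44 (octal) → 4×8 + 4 = 36 (decimal)
Compute 180 ÷ 36 = 5
Convert 5 (decimal) → 0x5 (hexadecimal)
0x5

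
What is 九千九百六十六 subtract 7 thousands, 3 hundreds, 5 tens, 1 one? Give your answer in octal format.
Convert 九千九百六十六 (Chinese numeral) → 9×1000 + 9×100 + 6×10 + 6 = 9966 (decimal)
Convert 7 thousands, 3 hundreds, 5 tens, 1 one (place-value notation) → 7×1000 + 3×100 + 5×10 + 1 = 7351 (decimal)
Compute 9966 - 7351 = 2615
Convert 2615 (decimal) → 2615 = 5×512 + 6×8 + 7 → 0o5067 (octal)
0o5067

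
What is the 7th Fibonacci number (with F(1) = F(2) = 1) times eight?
Convert the 7th Fibonacci number (with F(1) = F(2) = 1) (Fibonacci index) → 1, 1, 2, 3, 5, 8, 13 → 13 (decimal)
Convert eight (English words) → 8 (decimal)
Compute 13 × 8 = 104
104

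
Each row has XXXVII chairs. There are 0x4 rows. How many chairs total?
Convert XXXVII (Roman numeral) → 10 + 10 + 10 + 5 + 1 + 1 = 37 (decimal)
Convert 0x4 (hexadecimal) → 4 (decimal)
Compute 37 × 4 = 148
148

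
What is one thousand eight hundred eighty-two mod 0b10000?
Convert one thousand eight hundred eighty-two (English words) → 1×1000 + 8×100 + 82 = 1882 (decimal)
Convert 0b10000 (binary) → 16 (decimal)
Compute 1882 mod 16 = 10
10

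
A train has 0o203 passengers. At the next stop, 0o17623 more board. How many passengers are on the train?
Convert 0o203 (octal) → 2×64 + 3 = 131 (decimal)
Convert 0o17623 (octal) → 1×4096 + 7×512 + 6×64 + 2×8 + 3 = 8083 (decimal)
Compute 131 + 8083 = 8214
8214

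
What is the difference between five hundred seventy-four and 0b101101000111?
Convert five hundred seventy-four (English words) → 5×100 + 74 = 574 (decimal)
Convert 0b101101000111 (binary) → 2048 + 512 + 256 + 64 + 4 + 2 + 1 = 2887 (decimal)
Difference: |574 - 2887| = 2313
2313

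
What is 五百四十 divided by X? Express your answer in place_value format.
Convert 五百四十 (Chinese numeral) → 5×100 + 4×10 = 540 (decimal)
Convert X (Roman numeral) → 10 (decimal)
Compute 540 ÷ 10 = 54
Convert 54 (decimal) → 54 = 5×10 + 4 → 5 tens, 4 ones (place-value notation)
5 tens, 4 ones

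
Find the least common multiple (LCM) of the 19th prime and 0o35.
Convert the 19th prime (prime index) → 67 (decimal)
Convert 0o35 (octal) → 3×8 + 5 = 29 (decimal)
Compute lcm(67, 29) = 1943
1943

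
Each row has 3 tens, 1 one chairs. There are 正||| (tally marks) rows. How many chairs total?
Convert 3 tens, 1 one (place-value notation) → 3×10 + 1 = 31 (decimal)
Convert 正||| (tally marks) → 5 + 3 = 8 (decimal)
Compute 31 × 8 = 248
248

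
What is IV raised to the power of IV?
Convert IV (Roman numeral) → 4 (decimal)
Convert IV (Roman numeral) → 4 (decimal)
Compute 4 ^ 4 = 256
256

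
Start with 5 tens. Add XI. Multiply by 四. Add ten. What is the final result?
Convert 5 tens (place-value notation) → 5×10 = 50 (decimal)
Start: 50
Convert XI (Roman numeral) → 10 + 1 = 11 (decimal)
50 + 11 = 61
Convert 四 (Chinese numeral) → 4 (decimal)
61 × 4 = 244
Convert ten (English words) → 10 (decimal)
244 + 10 = 254
254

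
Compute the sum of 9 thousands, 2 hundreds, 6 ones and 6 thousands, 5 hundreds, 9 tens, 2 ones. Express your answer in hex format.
Convert 9 thousands, 2 hundreds, 6 ones (place-value notation) → 9×1000 + 2×100 + 6 = 9206 (decimal)
Convert 6 thousands, 5 hundreds, 9 tens, 2 ones (place-value notation) → 6×1000 + 5×100 + 9×10 + 2 = 6592 (decimal)
Compute 9206 + 6592 = 15798
Convert 15798 (decimal) → 15798 = 3×4096 + 13×256 + 11×16 + 6 → 0x3DB6 (hexadecimal)
0x3DB6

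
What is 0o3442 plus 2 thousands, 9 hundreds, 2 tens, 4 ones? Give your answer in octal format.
Convert 0o3442 (octal) → 3×512 + 4×64 + 4×8 + 2 = 1826 (decimal)
Convert 2 thousands, 9 hundreds, 2 tens, 4 ones (place-value notation) → 2×1000 + 9×100 + 2×10 + 4 = 2924 (decimal)
Compute 1826 + 2924 = 4750
Convert 4750 (decimal) → 4750 = 1×4096 + 1×512 + 2×64 + 1×8 + 6 → 0o11216 (octal)
0o11216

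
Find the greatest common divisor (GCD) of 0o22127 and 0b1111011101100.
Convert 0o22127 (octal) → 2×4096 + 2×512 + 1×64 + 2×8 + 7 = 9303 (decimal)
Convert 0b1111011101100 (binary) → 4096 + 2048 + 1024 + 512 + 128 + 64 + 32 + 8 + 4 = 7916 (decimal)
Compute gcd(9303, 7916) = 1
1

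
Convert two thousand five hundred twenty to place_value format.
Convert two thousand five hundred twenty (English words) → 2×1000 + 5×100 + 20 = 2520 (decimal)
Convert 2520 (decimal) → 2520 = 2×1000 + 5×100 + 2×10 → 2 thousands, 5 hundreds, 2 tens (place-value notation)
2 thousands, 5 hundreds, 2 tens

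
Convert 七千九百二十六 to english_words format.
Convert 七千九百二十六 (Chinese numeral) → 7×1000 + 9×100 + 2×10 + 6 = 7926 (decimal)
Convert 7926 (decimal) → 7926 = 7×1000 + 9×100 + 26 → seven thousand nine hundred twenty-six (English words)
seven thousand nine hundred twenty-six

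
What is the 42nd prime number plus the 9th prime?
The 42nd prime number = 181
Convert the 9th prime (prime index) → 23 (decimal)
Compute 181 + 23 = 204
204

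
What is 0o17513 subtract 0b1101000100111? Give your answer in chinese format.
Convert 0o17513 (octal) → 1×4096 + 7×512 + 5×64 + 1×8 + 3 = 8011 (decimal)
Convert 0b1101000100111 (binary) → 4096 + 2048 + 512 + 32 + 4 + 2 + 1 = 6695 (decimal)
Compute 8011 - 6695 = 1316
Convert 1316 (decimal) → 1316 = 1×1000 + 3×100 + 1×10 + 6 → 一千三百一十六 (Chinese numeral)
一千三百一十六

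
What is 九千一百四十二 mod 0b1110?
Convert 九千一百四十二 (Chinese numeral) → 9×1000 + 1×100 + 4×10 + 2 = 9142 (decimal)
Convert 0b1110 (binary) → 8 + 4 + 2 = 14 (decimal)
Compute 9142 mod 14 = 0
0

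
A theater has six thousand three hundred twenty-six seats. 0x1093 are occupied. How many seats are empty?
Convert six thousand three hundred twenty-six (English words) → 6×1000 + 3×100 + 26 = 6326 (decimal)
Convert 0x1093 (hexadecimal) → 1×4096 + 9×16 + 3 = 4243 (decimal)
Compute 6326 - 4243 = 2083
2083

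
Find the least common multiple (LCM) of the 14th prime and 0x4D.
Convert the 14th prime (prime index) → 43 (decimal)
Convert 0x4D (hexadecimal) → 4×16 + 13 = 77 (decimal)
Compute lcm(43, 77) = 3311
3311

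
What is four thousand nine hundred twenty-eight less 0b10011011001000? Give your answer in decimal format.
Convert four thousand nine hundred twenty-eight (English words) → 4×1000 + 9×100 + 28 = 4928 (decimal)
Convert 0b10011011001000 (binary) → 8192 + 1024 + 512 + 128 + 64 + 8 = 9928 (decimal)
Compute 4928 - 9928 = -5000
-5000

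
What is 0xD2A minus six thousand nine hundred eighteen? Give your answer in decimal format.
Convert 0xD2A (hexadecimal) → 13×256 + 2×16 + 10 = 3370 (decimal)
Convert six thousand nine hundred eighteen (English words) → 6×1000 + 9×100 + 18 = 6918 (decimal)
Compute 3370 - 6918 = -3548
-3548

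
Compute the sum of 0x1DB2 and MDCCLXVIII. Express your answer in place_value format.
Convert 0x1DB2 (hexadecimal) → 1×4096 + 13×256 + 11×16 + 2 = 7602 (decimal)
Convert MDCCLXVIII (Roman numeral) → 1000 + 500 + 100 + 100 + 50 + 10 + 5 + 1 + 1 + 1 = 1768 (decimal)
Compute 7602 + 1768 = 9370
Convert 9370 (decimal) → 9370 = 9×1000 + 3×100 + 7×10 → 9 thousands, 3 hundreds, 7 tens (place-value notation)
9 thousands, 3 hundreds, 7 tens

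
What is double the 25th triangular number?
The 25th triangular number = 25×26/2 = 325
Compute 325 × 2 = 650
650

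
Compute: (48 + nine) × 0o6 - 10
Convert nine (English words) → 9 (decimal)
Convert 0o6 (octal) → 6 (decimal)
Expression in decimal: (48 + 9) × 6 - 10
Parentheses first: 48 + 9 = 57
Multiply: 57 × 6 = 342
Subtract: 342 - 10 = 332
332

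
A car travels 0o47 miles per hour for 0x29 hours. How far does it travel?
Convert 0o47 (octal) → 4×8 + 7 = 39 (decimal)
Convert 0x29 (hexadecimal) → 2×16 + 9 = 41 (decimal)
Compute 39 × 41 = 1599
1599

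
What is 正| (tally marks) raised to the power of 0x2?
Convert 正| (tally marks) → 5 + 1 = 6 (decimal)
Convert 0x2 (hexadecimal) → 2 (decimal)
Compute 6 ^ 2 = 36
36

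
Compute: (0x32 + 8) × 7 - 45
Convert 0x32 (hexadecimal) → 3×16 + 2 = 50 (decimal)
Expression in decimal: (50 + 8) × 7 - 45
Parentheses first: 50 + 8 = 58
Multiply: 58 × 7 = 406
Subtract: 406 - 45 = 361
361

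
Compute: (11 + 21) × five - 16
Convert five (English words) → 5 (decimal)
Expression in decimal: (11 + 21) × 5 - 16
Parentheses first: 11 + 21 = 32
Multiply: 32 × 5 = 160
Subtract: 160 - 16 = 144
144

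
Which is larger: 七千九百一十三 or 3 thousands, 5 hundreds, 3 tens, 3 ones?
Convert 七千九百一十三 (Chinese numeral) → 7×1000 + 9×100 + 1×10 + 3 = 7913 (decimal)
Convert 3 thousands, 5 hundreds, 3 tens, 3 ones (place-value notation) → 3×1000 + 5×100 + 3×10 + 3 = 3533 (decimal)
Compare 7913 vs 3533: larger = 7913
7913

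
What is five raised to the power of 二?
Convert five (English words) → 5 (decimal)
Convert 二 (Chinese numeral) → 2 (decimal)
Compute 5 ^ 2 = 25
25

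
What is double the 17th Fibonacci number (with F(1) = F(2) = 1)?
The 17th Fibonacci number (with F(1) = F(2) = 1) = 1597
Compute 1597 × 2 = 3194
3194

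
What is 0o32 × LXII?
Convert 0o32 (octal) → 3×8 + 2 = 26 (decimal)
Convert LXII (Roman numeral) → 50 + 10 + 1 + 1 = 62 (decimal)
Compute 26 × 62 = 1612
1612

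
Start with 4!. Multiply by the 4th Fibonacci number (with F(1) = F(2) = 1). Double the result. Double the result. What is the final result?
Convert 4! (factorial) → 24 (decimal)
Start: 24
Convert the 4th Fibonacci number (with F(1) = F(2) = 1) (Fibonacci index) → 1, 1, 2, 3 → 3 (decimal)
24 × 3 = 72
72 × 2 = 144
144 × 2 = 288
288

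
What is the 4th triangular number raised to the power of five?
Convert the 4th triangular number (triangular index) → 4×5/2 = 10 (decimal)
Convert five (English words) → 5 (decimal)
Compute 10 ^ 5 = 100000
100000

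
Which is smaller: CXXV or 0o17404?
Convert CXXV (Roman numeral) → 100 + 10 + 10 + 5 = 125 (decimal)
Convert 0o17404 (octal) → 1×4096 + 7×512 + 4×64 + 4 = 7940 (decimal)
Compare 125 vs 7940: smaller = 125
125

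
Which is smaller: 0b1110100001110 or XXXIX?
Convert 0b1110100001110 (binary) → 4096 + 2048 + 1024 + 256 + 8 + 4 + 2 = 7438 (decimal)
Convert XXXIX (Roman numeral) → 10 + 10 + 10 + 9 = 39 (decimal)
Compare 7438 vs 39: smaller = 39
39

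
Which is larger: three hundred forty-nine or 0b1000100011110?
Convert three hundred forty-nine (English words) → 3×100 + 49 = 349 (decimal)
Convert 0b1000100011110 (binary) → 4096 + 256 + 16 + 8 + 4 + 2 = 4382 (decimal)
Compare 349 vs 4382: larger = 4382
4382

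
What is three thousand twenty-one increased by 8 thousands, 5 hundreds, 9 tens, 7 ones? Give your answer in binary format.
Convert three thousand twenty-one (English words) → 3×1000 + 21 = 3021 (decimal)
Convert 8 thousands, 5 hundreds, 9 tens, 7 ones (place-value notation) → 8×1000 + 5×100 + 9×10 + 7 = 8597 (decimal)
Compute 3021 + 8597 = 11618
Convert 11618 (decimal) → 11618 = 8192 + 2048 + 1024 + 256 + 64 + 32 + 2 → 0b10110101100010 (binary)
0b10110101100010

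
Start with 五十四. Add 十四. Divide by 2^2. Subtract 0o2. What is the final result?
Convert 五十四 (Chinese numeral) → 5×10 + 4 = 54 (decimal)
Start: 54
Convert 十四 (Chinese numeral) → 1×10 + 4 = 14 (decimal)
54 + 14 = 68
Convert 2^2 (power) → 4 (decimal)
68 ÷ 4 = 17
Convert 0o2 (octal) → 2 (decimal)
17 - 2 = 15
15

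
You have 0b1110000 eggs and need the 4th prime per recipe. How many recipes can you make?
Convert 0b1110000 (binary) → 64 + 32 + 16 = 112 (decimal)
Convert the 4th prime (prime index) → 7 (decimal)
Compute 112 ÷ 7 = 16
16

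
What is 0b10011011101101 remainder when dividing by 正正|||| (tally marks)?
Convert 0b10011011101101 (binary) → 8192 + 1024 + 512 + 128 + 64 + 32 + 8 + 4 + 1 = 9965 (decimal)
Convert 正正|||| (tally marks) → 5 + 5 + 4 = 14 (decimal)
Compute 9965 mod 14 = 11
11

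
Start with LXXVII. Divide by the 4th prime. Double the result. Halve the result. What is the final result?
Convert LXXVII (Roman numeral) → 50 + 10 + 10 + 5 + 1 + 1 = 77 (decimal)
Start: 77
Convert the 4th prime (prime index) → 7 (decimal)
77 ÷ 7 = 11
11 × 2 = 22
22 ÷ 2 = 11
11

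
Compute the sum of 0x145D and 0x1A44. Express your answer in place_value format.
Convert 0x145D (hexadecimal) → 1×4096 + 4×256 + 5×16 + 13 = 5213 (decimal)
Convert 0x1A44 (hexadecimal) → 1×4096 + 10×256 + 4×16 + 4 = 6724 (decimal)
Compute 5213 + 6724 = 11937
Convert 11937 (decimal) → 11937 = 11×1000 + 9×100 + 3×10 + 7 → 11 thousands, 9 hundreds, 3 tens, 7 ones (place-value notation)
11 thousands, 9 hundreds, 3 tens, 7 ones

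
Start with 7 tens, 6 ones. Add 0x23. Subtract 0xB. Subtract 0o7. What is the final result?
Convert 7 tens, 6 ones (place-value notation) → 7×10 + 6 = 76 (decimal)
Start: 76
Convert 0x23 (hexadecimal) → 2×16 + 3 = 35 (decimal)
76 + 35 = 111
Convert 0xB (hexadecimal) → 11 (decimal)
111 - 11 = 100
Convert 0o7 (octal) → 7 (decimal)
100 - 7 = 93
93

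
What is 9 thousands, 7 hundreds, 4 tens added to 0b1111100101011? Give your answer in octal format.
Convert 9 thousands, 7 hundreds, 4 tens (place-value notation) → 9×1000 + 7×100 + 4×10 = 9740 (decimal)
Convert 0b1111100101011 (binary) → 4096 + 2048 + 1024 + 512 + 256 + 32 + 8 + 2 + 1 = 7979 (decimal)
Compute 9740 + 7979 = 17719
Convert 17719 (decimal) → 17719 = 4×4096 + 2×512 + 4×64 + 6×8 + 7 → 0o42467 (octal)
0o42467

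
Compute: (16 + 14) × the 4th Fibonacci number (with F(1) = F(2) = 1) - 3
Convert the 4th Fibonacci number (with F(1) = F(2) = 1) (Fibonacci index) → 1, 1, 2, 3 → 3 (decimal)
Expression in decimal: (16 + 14) × 3 - 3
Parentheses first: 16 + 14 = 30
Multiply: 30 × 3 = 90
Subtract: 90 - 3 = 87
87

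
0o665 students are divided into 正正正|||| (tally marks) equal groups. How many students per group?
Convert 0o665 (octal) → 6×64 + 6×8 + 5 = 437 (decimal)
Convert 正正正|||| (tally marks) → 5 + 5 + 5 + 4 = 19 (decimal)
Compute 437 ÷ 19 = 23
23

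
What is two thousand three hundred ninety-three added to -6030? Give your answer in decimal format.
Convert two thousand three hundred ninety-three (English words) → 2×1000 + 3×100 + 93 = 2393 (decimal)
Compute 2393 + -6030 = -3637
-3637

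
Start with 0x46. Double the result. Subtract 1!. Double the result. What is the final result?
Convert 0x46 (hexadecimal) → 4×16 + 6 = 70 (decimal)
Start: 70
70 × 2 = 140
Convert 1! (factorial) → 1 (decimal)
140 - 1 = 139
139 × 2 = 278
278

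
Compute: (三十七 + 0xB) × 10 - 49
Convert 三十七 (Chinese numeral) → 3×10 + 7 = 37 (decimal)
Convert 0xB (hexadecimal) → 11 (decimal)
Expression in decimal: (37 + 11) × 10 - 49
Parentheses first: 37 + 11 = 48
Multiply: 48 × 10 = 480
Subtract: 480 - 49 = 431
431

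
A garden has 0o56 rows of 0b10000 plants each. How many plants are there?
Convert 0b10000 (binary) → 16 (decimal)
Convert 0o56 (octal) → 5×8 + 6 = 46 (decimal)
Compute 16 × 46 = 736
736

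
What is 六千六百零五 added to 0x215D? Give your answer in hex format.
Convert 六千六百零五 (Chinese numeral) → 6×1000 + 6×100 + 5 = 6605 (decimal)
Convert 0x215D (hexadecimal) → 2×4096 + 1×256 + 5×16 + 13 = 8541 (decimal)
Compute 6605 + 8541 = 15146
Convert 15146 (decimal) → 15146 = 3×4096 + 11×256 + 2×16 + 10 → 0x3B2A (hexadecimal)
0x3B2A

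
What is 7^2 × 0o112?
Convert 7^2 (power) → 49 (decimal)
Convert 0o112 (octal) → 1×64 + 1×8 + 2 = 74 (decimal)
Compute 49 × 74 = 3626
3626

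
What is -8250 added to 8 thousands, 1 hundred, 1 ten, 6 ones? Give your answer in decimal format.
Convert 8 thousands, 1 hundred, 1 ten, 6 ones (place-value notation) → 8×1000 + 1×100 + 1×10 + 6 = 8116 (decimal)
Compute -8250 + 8116 = -134
-134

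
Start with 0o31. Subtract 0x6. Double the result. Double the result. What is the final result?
Convert 0o31 (octal) → 3×8 + 1 = 25 (decimal)
Start: 25
Convert 0x6 (hexadecimal) → 6 (decimal)
25 - 6 = 19
19 × 2 = 38
38 × 2 = 76
76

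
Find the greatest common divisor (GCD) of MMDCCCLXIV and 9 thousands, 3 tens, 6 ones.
Convert MMDCCCLXIV (Roman numeral) → 1000 + 1000 + 500 + 100 + 100 + 100 + 50 + 10 + 4 = 2864 (decimal)
Convert 9 thousands, 3 tens, 6 ones (place-value notation) → 9×1000 + 3×10 + 6 = 9036 (decimal)
Compute gcd(2864, 9036) = 4
4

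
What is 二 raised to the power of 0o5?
Convert 二 (Chinese numeral) → 2 (decimal)
Convert 0o5 (octal) → 5 (decimal)
Compute 2 ^ 5 = 32
32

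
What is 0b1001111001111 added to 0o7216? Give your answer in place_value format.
Convert 0b1001111001111 (binary) → 4096 + 512 + 256 + 128 + 64 + 8 + 4 + 2 + 1 = 5071 (decimal)
Convert 0o7216 (octal) → 7×512 + 2×64 + 1×8 + 6 = 3726 (decimal)
Compute 5071 + 3726 = 8797
Convert 8797 (decimal) → 8797 = 8×1000 + 7×100 + 9×10 + 7 → 8 thousands, 7 hundreds, 9 tens, 7 ones (place-value notation)
8 thousands, 7 hundreds, 9 tens, 7 ones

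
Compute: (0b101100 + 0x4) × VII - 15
Convert 0b101100 (binary) → 32 + 8 + 4 = 44 (decimal)
Convert 0x4 (hexadecimal) → 4 (decimal)
Convert VII (Roman numeral) → 5 + 1 + 1 = 7 (decimal)
Expression in decimal: (44 + 4) × 7 - 15
Parentheses first: 44 + 4 = 48
Multiply: 48 × 7 = 336
Subtract: 336 - 15 = 321
321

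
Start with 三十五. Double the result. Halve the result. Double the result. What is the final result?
Convert 三十五 (Chinese numeral) → 3×10 + 5 = 35 (decimal)
Start: 35
35 × 2 = 70
70 ÷ 2 = 35
35 × 2 = 70
70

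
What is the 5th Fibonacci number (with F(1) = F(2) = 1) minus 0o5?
The 5th Fibonacci number (with F(1) = F(2) = 1): 1, 1, 2, 3, 5 → 5
Convert 0o5 (octal) → 5 (decimal)
Compute 5 - 5 = 0
0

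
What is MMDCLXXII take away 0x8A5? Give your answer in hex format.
Convert MMDCLXXII (Roman numeral) → 1000 + 1000 + 500 + 100 + 50 + 10 + 10 + 1 + 1 = 2672 (decimal)
Convert 0x8A5 (hexadecimal) → 8×256 + 10×16 + 5 = 2213 (decimal)
Compute 2672 - 2213 = 459
Convert 459 (decimal) → 459 = 1×256 + 12×16 + 11 → 0x1CB (hexadecimal)
0x1CB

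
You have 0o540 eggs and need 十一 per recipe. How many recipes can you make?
Convert 0o540 (octal) → 5×64 + 4×8 = 352 (decimal)
Convert 十一 (Chinese numeral) → 1×10 + 1 = 11 (decimal)
Compute 352 ÷ 11 = 32
32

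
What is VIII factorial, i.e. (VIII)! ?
Convert VIII (Roman numeral) → 5 + 1 + 1 + 1 = 8 (decimal)
Compute 8! = 40320
40320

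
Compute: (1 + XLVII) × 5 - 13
Convert XLVII (Roman numeral) → 40 + 5 + 1 + 1 = 47 (decimal)
Expression in decimal: (1 + 47) × 5 - 13
Parentheses first: 1 + 47 = 48
Multiply: 48 × 5 = 240
Subtract: 240 - 13 = 227
227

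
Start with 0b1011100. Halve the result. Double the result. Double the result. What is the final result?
Convert 0b1011100 (binary) → 64 + 16 + 8 + 4 = 92 (decimal)
Start: 92
92 ÷ 2 = 46
46 × 2 = 92
92 × 2 = 184
184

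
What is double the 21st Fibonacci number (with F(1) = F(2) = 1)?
The 21st Fibonacci number (with F(1) = F(2) = 1) = 10946
Compute 10946 × 2 = 21892
21892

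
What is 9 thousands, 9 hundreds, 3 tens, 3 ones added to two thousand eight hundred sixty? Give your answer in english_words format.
Convert 9 thousands, 9 hundreds, 3 tens, 3 ones (place-value notation) → 9×1000 + 9×100 + 3×10 + 3 = 9933 (decimal)
Convert two thousand eight hundred sixty (English words) → 2×1000 + 8×100 + 60 = 2860 (decimal)
Compute 9933 + 2860 = 12793
Convert 12793 (decimal) → 12793 = 12×1000 + 7×100 + 93 → twelve thousand seven hundred ninety-three (English words)
twelve thousand seven hundred ninety-three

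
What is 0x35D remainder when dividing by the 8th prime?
Convert 0x35D (hexadecimal) → 3×256 + 5×16 + 13 = 861 (decimal)
Convert the 8th prime (prime index) → 19 (decimal)
Compute 861 mod 19 = 6
6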